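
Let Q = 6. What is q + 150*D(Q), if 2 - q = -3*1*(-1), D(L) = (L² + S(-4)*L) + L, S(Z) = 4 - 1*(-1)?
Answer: 10799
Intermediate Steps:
S(Z) = 5 (S(Z) = 4 + 1 = 5)
D(L) = L² + 6*L (D(L) = (L² + 5*L) + L = L² + 6*L)
q = -1 (q = 2 - (-3*1)*(-1) = 2 - (-3)*(-1) = 2 - 1*3 = 2 - 3 = -1)
q + 150*D(Q) = -1 + 150*(6*(6 + 6)) = -1 + 150*(6*12) = -1 + 150*72 = -1 + 10800 = 10799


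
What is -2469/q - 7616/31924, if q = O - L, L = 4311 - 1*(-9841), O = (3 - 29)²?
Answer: -1984405/35850652 ≈ -0.055352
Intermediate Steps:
O = 676 (O = (-26)² = 676)
L = 14152 (L = 4311 + 9841 = 14152)
q = -13476 (q = 676 - 1*14152 = 676 - 14152 = -13476)
-2469/q - 7616/31924 = -2469/(-13476) - 7616/31924 = -2469*(-1/13476) - 7616*1/31924 = 823/4492 - 1904/7981 = -1984405/35850652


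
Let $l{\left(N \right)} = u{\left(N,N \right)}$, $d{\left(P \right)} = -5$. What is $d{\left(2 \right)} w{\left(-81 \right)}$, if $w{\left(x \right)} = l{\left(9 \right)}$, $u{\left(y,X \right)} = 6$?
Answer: $-30$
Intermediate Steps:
$l{\left(N \right)} = 6$
$w{\left(x \right)} = 6$
$d{\left(2 \right)} w{\left(-81 \right)} = \left(-5\right) 6 = -30$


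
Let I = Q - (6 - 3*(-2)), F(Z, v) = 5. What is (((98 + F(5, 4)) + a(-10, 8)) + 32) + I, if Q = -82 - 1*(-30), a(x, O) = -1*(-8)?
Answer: 79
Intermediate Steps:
a(x, O) = 8
Q = -52 (Q = -82 + 30 = -52)
I = -64 (I = -52 - (6 - 3*(-2)) = -52 - (6 + 6) = -52 - 1*12 = -52 - 12 = -64)
(((98 + F(5, 4)) + a(-10, 8)) + 32) + I = (((98 + 5) + 8) + 32) - 64 = ((103 + 8) + 32) - 64 = (111 + 32) - 64 = 143 - 64 = 79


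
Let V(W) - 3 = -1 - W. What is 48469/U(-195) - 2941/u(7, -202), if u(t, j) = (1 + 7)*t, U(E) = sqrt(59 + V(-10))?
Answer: -2941/56 + 48469*sqrt(71)/71 ≈ 5699.7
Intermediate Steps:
V(W) = 2 - W (V(W) = 3 + (-1 - W) = 2 - W)
U(E) = sqrt(71) (U(E) = sqrt(59 + (2 - 1*(-10))) = sqrt(59 + (2 + 10)) = sqrt(59 + 12) = sqrt(71))
u(t, j) = 8*t
48469/U(-195) - 2941/u(7, -202) = 48469/(sqrt(71)) - 2941/(8*7) = 48469*(sqrt(71)/71) - 2941/56 = 48469*sqrt(71)/71 - 2941*1/56 = 48469*sqrt(71)/71 - 2941/56 = -2941/56 + 48469*sqrt(71)/71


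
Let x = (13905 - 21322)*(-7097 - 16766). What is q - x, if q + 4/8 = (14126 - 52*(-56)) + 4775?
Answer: -353940117/2 ≈ -1.7697e+8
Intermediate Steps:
q = 43625/2 (q = -½ + ((14126 - 52*(-56)) + 4775) = -½ + ((14126 + 2912) + 4775) = -½ + (17038 + 4775) = -½ + 21813 = 43625/2 ≈ 21813.)
x = 176991871 (x = -7417*(-23863) = 176991871)
q - x = 43625/2 - 1*176991871 = 43625/2 - 176991871 = -353940117/2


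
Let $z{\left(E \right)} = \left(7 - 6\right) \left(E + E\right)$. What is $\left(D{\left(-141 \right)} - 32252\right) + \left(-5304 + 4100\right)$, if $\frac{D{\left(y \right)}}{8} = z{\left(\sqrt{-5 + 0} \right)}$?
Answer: $-33456 + 16 i \sqrt{5} \approx -33456.0 + 35.777 i$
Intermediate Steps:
$z{\left(E \right)} = 2 E$ ($z{\left(E \right)} = 1 \cdot 2 E = 2 E$)
$D{\left(y \right)} = 16 i \sqrt{5}$ ($D{\left(y \right)} = 8 \cdot 2 \sqrt{-5 + 0} = 8 \cdot 2 \sqrt{-5} = 8 \cdot 2 i \sqrt{5} = 16 i \sqrt{5}$)
$\left(D{\left(-141 \right)} - 32252\right) + \left(-5304 + 4100\right) = \left(16 i \sqrt{5} - 32252\right) + \left(-5304 + 4100\right) = \left(-32252 + 16 i \sqrt{5}\right) - 1204 = -33456 + 16 i \sqrt{5}$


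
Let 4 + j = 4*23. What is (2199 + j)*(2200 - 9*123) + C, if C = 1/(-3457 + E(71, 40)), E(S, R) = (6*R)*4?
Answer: 6241728426/2497 ≈ 2.4997e+6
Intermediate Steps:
j = 88 (j = -4 + 4*23 = -4 + 92 = 88)
E(S, R) = 24*R
C = -1/2497 (C = 1/(-3457 + 24*40) = 1/(-3457 + 960) = 1/(-2497) = -1/2497 ≈ -0.00040048)
(2199 + j)*(2200 - 9*123) + C = (2199 + 88)*(2200 - 9*123) - 1/2497 = 2287*(2200 - 1107) - 1/2497 = 2287*1093 - 1/2497 = 2499691 - 1/2497 = 6241728426/2497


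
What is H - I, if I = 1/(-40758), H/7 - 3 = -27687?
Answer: -7898411303/40758 ≈ -1.9379e+5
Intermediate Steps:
H = -193788 (H = 21 + 7*(-27687) = 21 - 193809 = -193788)
I = -1/40758 ≈ -2.4535e-5
H - I = -193788 - 1*(-1/40758) = -193788 + 1/40758 = -7898411303/40758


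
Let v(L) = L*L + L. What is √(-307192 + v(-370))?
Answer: I*√170662 ≈ 413.11*I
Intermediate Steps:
v(L) = L + L² (v(L) = L² + L = L + L²)
√(-307192 + v(-370)) = √(-307192 - 370*(1 - 370)) = √(-307192 - 370*(-369)) = √(-307192 + 136530) = √(-170662) = I*√170662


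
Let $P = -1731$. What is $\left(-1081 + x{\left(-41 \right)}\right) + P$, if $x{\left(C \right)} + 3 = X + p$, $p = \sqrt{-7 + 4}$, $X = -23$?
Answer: $-2838 + i \sqrt{3} \approx -2838.0 + 1.732 i$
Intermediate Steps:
$p = i \sqrt{3}$ ($p = \sqrt{-3} = i \sqrt{3} \approx 1.732 i$)
$x{\left(C \right)} = -26 + i \sqrt{3}$ ($x{\left(C \right)} = -3 - \left(23 - i \sqrt{3}\right) = -26 + i \sqrt{3}$)
$\left(-1081 + x{\left(-41 \right)}\right) + P = \left(-1081 - \left(26 - i \sqrt{3}\right)\right) - 1731 = \left(-1107 + i \sqrt{3}\right) - 1731 = -2838 + i \sqrt{3}$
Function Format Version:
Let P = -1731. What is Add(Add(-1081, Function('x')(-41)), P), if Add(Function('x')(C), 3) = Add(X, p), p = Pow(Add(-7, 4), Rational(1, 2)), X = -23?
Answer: Add(-2838, Mul(I, Pow(3, Rational(1, 2)))) ≈ Add(-2838.0, Mul(1.7320, I))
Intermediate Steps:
p = Mul(I, Pow(3, Rational(1, 2))) (p = Pow(-3, Rational(1, 2)) = Mul(I, Pow(3, Rational(1, 2))) ≈ Mul(1.7320, I))
Function('x')(C) = Add(-26, Mul(I, Pow(3, Rational(1, 2)))) (Function('x')(C) = Add(-3, Add(-23, Mul(I, Pow(3, Rational(1, 2))))) = Add(-26, Mul(I, Pow(3, Rational(1, 2)))))
Add(Add(-1081, Function('x')(-41)), P) = Add(Add(-1081, Add(-26, Mul(I, Pow(3, Rational(1, 2))))), -1731) = Add(Add(-1107, Mul(I, Pow(3, Rational(1, 2)))), -1731) = Add(-2838, Mul(I, Pow(3, Rational(1, 2))))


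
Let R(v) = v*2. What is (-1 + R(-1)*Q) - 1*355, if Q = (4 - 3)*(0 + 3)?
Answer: -362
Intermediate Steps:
Q = 3 (Q = 1*3 = 3)
R(v) = 2*v
(-1 + R(-1)*Q) - 1*355 = (-1 + (2*(-1))*3) - 1*355 = (-1 - 2*3) - 355 = (-1 - 6) - 355 = -7 - 355 = -362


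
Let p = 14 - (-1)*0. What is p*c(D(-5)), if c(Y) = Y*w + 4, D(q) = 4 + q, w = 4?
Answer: 0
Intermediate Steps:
c(Y) = 4 + 4*Y (c(Y) = Y*4 + 4 = 4*Y + 4 = 4 + 4*Y)
p = 14 (p = 14 - 1*0 = 14 + 0 = 14)
p*c(D(-5)) = 14*(4 + 4*(4 - 5)) = 14*(4 + 4*(-1)) = 14*(4 - 4) = 14*0 = 0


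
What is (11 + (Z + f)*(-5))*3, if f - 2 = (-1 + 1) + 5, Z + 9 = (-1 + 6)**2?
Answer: -312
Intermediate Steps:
Z = 16 (Z = -9 + (-1 + 6)**2 = -9 + 5**2 = -9 + 25 = 16)
f = 7 (f = 2 + ((-1 + 1) + 5) = 2 + (0 + 5) = 2 + 5 = 7)
(11 + (Z + f)*(-5))*3 = (11 + (16 + 7)*(-5))*3 = (11 + 23*(-5))*3 = (11 - 115)*3 = -104*3 = -312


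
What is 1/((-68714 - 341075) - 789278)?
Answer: -1/1199067 ≈ -8.3398e-7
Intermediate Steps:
1/((-68714 - 341075) - 789278) = 1/(-409789 - 789278) = 1/(-1199067) = -1/1199067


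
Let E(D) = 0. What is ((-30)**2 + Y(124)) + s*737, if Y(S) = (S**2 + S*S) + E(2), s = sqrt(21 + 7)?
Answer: 31652 + 1474*sqrt(7) ≈ 35552.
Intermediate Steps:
s = 2*sqrt(7) (s = sqrt(28) = 2*sqrt(7) ≈ 5.2915)
Y(S) = 2*S**2 (Y(S) = (S**2 + S*S) + 0 = (S**2 + S**2) + 0 = 2*S**2 + 0 = 2*S**2)
((-30)**2 + Y(124)) + s*737 = ((-30)**2 + 2*124**2) + (2*sqrt(7))*737 = (900 + 2*15376) + 1474*sqrt(7) = (900 + 30752) + 1474*sqrt(7) = 31652 + 1474*sqrt(7)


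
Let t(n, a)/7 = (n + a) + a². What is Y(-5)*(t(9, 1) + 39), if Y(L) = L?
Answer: -580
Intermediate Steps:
t(n, a) = 7*a + 7*n + 7*a² (t(n, a) = 7*((n + a) + a²) = 7*((a + n) + a²) = 7*(a + n + a²) = 7*a + 7*n + 7*a²)
Y(-5)*(t(9, 1) + 39) = -5*((7*1 + 7*9 + 7*1²) + 39) = -5*((7 + 63 + 7*1) + 39) = -5*((7 + 63 + 7) + 39) = -5*(77 + 39) = -5*116 = -580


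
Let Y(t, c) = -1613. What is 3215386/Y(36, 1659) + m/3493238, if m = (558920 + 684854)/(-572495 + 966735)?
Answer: -316296176902582347/158670135895040 ≈ -1993.4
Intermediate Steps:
m = 88841/28160 (m = 1243774/394240 = 1243774*(1/394240) = 88841/28160 ≈ 3.1549)
3215386/Y(36, 1659) + m/3493238 = 3215386/(-1613) + (88841/28160)/3493238 = 3215386*(-1/1613) + (88841/28160)*(1/3493238) = -3215386/1613 + 88841/98369582080 = -316296176902582347/158670135895040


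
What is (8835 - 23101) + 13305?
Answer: -961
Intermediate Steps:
(8835 - 23101) + 13305 = -14266 + 13305 = -961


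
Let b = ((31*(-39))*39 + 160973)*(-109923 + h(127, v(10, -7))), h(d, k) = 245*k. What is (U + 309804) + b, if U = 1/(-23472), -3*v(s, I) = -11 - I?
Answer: -292793578550305/23472 ≈ -1.2474e+10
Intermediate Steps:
v(s, I) = 11/3 + I/3 (v(s, I) = -(-11 - I)/3 = 11/3 + I/3)
U = -1/23472 ≈ -4.2604e-5
b = -37423421558/3 (b = ((31*(-39))*39 + 160973)*(-109923 + 245*(11/3 + (1/3)*(-7))) = (-1209*39 + 160973)*(-109923 + 245*(11/3 - 7/3)) = (-47151 + 160973)*(-109923 + 245*(4/3)) = 113822*(-109923 + 980/3) = 113822*(-328789/3) = -37423421558/3 ≈ -1.2474e+10)
(U + 309804) + b = (-1/23472 + 309804) - 37423421558/3 = 7271719487/23472 - 37423421558/3 = -292793578550305/23472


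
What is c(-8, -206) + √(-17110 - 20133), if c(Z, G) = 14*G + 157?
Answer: -2727 + I*√37243 ≈ -2727.0 + 192.98*I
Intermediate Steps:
c(Z, G) = 157 + 14*G
c(-8, -206) + √(-17110 - 20133) = (157 + 14*(-206)) + √(-17110 - 20133) = (157 - 2884) + √(-37243) = -2727 + I*√37243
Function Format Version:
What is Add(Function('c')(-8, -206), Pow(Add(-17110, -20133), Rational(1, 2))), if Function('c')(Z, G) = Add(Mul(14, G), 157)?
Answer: Add(-2727, Mul(I, Pow(37243, Rational(1, 2)))) ≈ Add(-2727.0, Mul(192.98, I))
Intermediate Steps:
Function('c')(Z, G) = Add(157, Mul(14, G))
Add(Function('c')(-8, -206), Pow(Add(-17110, -20133), Rational(1, 2))) = Add(Add(157, Mul(14, -206)), Pow(Add(-17110, -20133), Rational(1, 2))) = Add(Add(157, -2884), Pow(-37243, Rational(1, 2))) = Add(-2727, Mul(I, Pow(37243, Rational(1, 2))))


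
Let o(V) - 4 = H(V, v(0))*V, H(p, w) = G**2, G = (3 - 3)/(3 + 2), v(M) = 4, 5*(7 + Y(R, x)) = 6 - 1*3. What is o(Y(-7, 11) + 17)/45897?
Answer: 4/45897 ≈ 8.7152e-5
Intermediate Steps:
Y(R, x) = -32/5 (Y(R, x) = -7 + (6 - 1*3)/5 = -7 + (6 - 3)/5 = -7 + (1/5)*3 = -7 + 3/5 = -32/5)
G = 0 (G = 0/5 = 0*(1/5) = 0)
H(p, w) = 0 (H(p, w) = 0**2 = 0)
o(V) = 4 (o(V) = 4 + 0*V = 4 + 0 = 4)
o(Y(-7, 11) + 17)/45897 = 4/45897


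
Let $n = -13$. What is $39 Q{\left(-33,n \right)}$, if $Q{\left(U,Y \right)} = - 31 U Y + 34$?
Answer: $-517335$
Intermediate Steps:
$Q{\left(U,Y \right)} = 34 - 31 U Y$ ($Q{\left(U,Y \right)} = - 31 U Y + 34 = 34 - 31 U Y$)
$39 Q{\left(-33,n \right)} = 39 \left(34 - \left(-1023\right) \left(-13\right)\right) = 39 \left(34 - 13299\right) = 39 \left(-13265\right) = -517335$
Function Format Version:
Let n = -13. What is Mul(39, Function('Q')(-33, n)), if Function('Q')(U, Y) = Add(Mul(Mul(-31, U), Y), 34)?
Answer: -517335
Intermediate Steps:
Function('Q')(U, Y) = Add(34, Mul(-31, U, Y)) (Function('Q')(U, Y) = Add(Mul(-31, U, Y), 34) = Add(34, Mul(-31, U, Y)))
Mul(39, Function('Q')(-33, n)) = Mul(39, Add(34, Mul(-31, -33, -13))) = Mul(39, Add(34, -13299)) = Mul(39, -13265) = -517335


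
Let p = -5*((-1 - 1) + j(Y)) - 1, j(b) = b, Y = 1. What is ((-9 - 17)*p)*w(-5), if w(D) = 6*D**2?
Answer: -15600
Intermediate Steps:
p = 4 (p = -5*((-1 - 1) + 1) - 1 = -5*(-2 + 1) - 1 = -5*(-1) - 1 = 5 - 1 = 4)
((-9 - 17)*p)*w(-5) = ((-9 - 17)*4)*(6*(-5)**2) = (-26*4)*(6*25) = -104*150 = -15600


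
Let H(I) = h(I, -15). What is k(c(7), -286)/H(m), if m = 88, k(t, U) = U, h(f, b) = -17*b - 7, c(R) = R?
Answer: -143/124 ≈ -1.1532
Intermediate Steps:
h(f, b) = -7 - 17*b
H(I) = 248 (H(I) = -7 - 17*(-15) = -7 + 255 = 248)
k(c(7), -286)/H(m) = -286/248 = -286*1/248 = -143/124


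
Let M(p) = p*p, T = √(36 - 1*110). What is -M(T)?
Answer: 74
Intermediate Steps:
T = I*√74 (T = √(36 - 110) = √(-74) = I*√74 ≈ 8.6023*I)
M(p) = p²
-M(T) = -(I*√74)² = -1*(-74) = 74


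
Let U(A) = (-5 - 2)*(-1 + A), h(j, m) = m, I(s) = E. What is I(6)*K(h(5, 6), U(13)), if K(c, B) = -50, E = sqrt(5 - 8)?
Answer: -50*I*sqrt(3) ≈ -86.603*I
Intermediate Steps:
E = I*sqrt(3) (E = sqrt(-3) = I*sqrt(3) ≈ 1.732*I)
I(s) = I*sqrt(3)
U(A) = 7 - 7*A (U(A) = -7*(-1 + A) = 7 - 7*A)
I(6)*K(h(5, 6), U(13)) = (I*sqrt(3))*(-50) = -50*I*sqrt(3)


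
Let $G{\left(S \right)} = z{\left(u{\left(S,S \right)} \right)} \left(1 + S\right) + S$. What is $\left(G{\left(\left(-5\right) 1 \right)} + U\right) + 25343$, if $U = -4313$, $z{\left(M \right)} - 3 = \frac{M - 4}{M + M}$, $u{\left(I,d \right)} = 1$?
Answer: $21019$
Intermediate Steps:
$z{\left(M \right)} = 3 + \frac{-4 + M}{2 M}$ ($z{\left(M \right)} = 3 + \frac{M - 4}{M + M} = 3 + \frac{-4 + M}{2 M}$)
$G{\left(S \right)} = \frac{3}{2} + \frac{5 S}{2}$ ($G{\left(S \right)} = \left(\frac{7}{2} - \frac{2}{1}\right) \left(1 + S\right) + S = \left(\frac{7}{2} - 2\right) \left(1 + S\right) + S = \frac{3 \left(1 + S\right)}{2} + S = \left(\frac{3}{2} + \frac{3 S}{2}\right) + S = \frac{3}{2} + \frac{5 S}{2}$)
$\left(G{\left(\left(-5\right) 1 \right)} + U\right) + 25343 = \left(\left(\frac{3}{2} + \frac{5 \left(\left(-5\right) 1\right)}{2}\right) - 4313\right) + 25343 = \left(\left(\frac{3}{2} + \frac{5}{2} \left(-5\right)\right) - 4313\right) + 25343 = \left(\left(\frac{3}{2} - \frac{25}{2}\right) - 4313\right) + 25343 = \left(-11 - 4313\right) + 25343 = -4324 + 25343 = 21019$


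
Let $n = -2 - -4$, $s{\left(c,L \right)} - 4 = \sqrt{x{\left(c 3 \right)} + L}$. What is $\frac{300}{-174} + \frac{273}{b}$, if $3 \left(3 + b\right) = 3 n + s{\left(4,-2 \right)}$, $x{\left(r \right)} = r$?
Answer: $- \frac{2689}{29} + 91 \sqrt{10} \approx 195.04$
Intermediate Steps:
$s{\left(c,L \right)} = 4 + \sqrt{L + 3 c}$ ($s{\left(c,L \right)} = 4 + \sqrt{c 3 + L} = 4 + \sqrt{3 c + L} = 4 + \sqrt{L + 3 c}$)
$n = 2$ ($n = -2 + 4 = 2$)
$b = \frac{1}{3} + \frac{\sqrt{10}}{3}$ ($b = -3 + \frac{3 \cdot 2 + \left(4 + \sqrt{-2 + 3 \cdot 4}\right)}{3} = -3 + \frac{6 + \left(4 + \sqrt{-2 + 12}\right)}{3} = -3 + \frac{6 + \left(4 + \sqrt{10}\right)}{3} = -3 + \frac{10 + \sqrt{10}}{3} = -3 + \left(\frac{10}{3} + \frac{\sqrt{10}}{3}\right) = \frac{1}{3} + \frac{\sqrt{10}}{3} \approx 1.3874$)
$\frac{300}{-174} + \frac{273}{b} = \frac{300}{-174} + \frac{273}{\frac{1}{3} + \frac{\sqrt{10}}{3}} = 300 \left(- \frac{1}{174}\right) + \frac{273}{\frac{1}{3} + \frac{\sqrt{10}}{3}} = - \frac{50}{29} + \frac{273}{\frac{1}{3} + \frac{\sqrt{10}}{3}}$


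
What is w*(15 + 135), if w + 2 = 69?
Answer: 10050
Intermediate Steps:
w = 67 (w = -2 + 69 = 67)
w*(15 + 135) = 67*(15 + 135) = 67*150 = 10050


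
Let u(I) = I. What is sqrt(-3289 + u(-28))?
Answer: I*sqrt(3317) ≈ 57.593*I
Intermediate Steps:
sqrt(-3289 + u(-28)) = sqrt(-3289 - 28) = sqrt(-3317) = I*sqrt(3317)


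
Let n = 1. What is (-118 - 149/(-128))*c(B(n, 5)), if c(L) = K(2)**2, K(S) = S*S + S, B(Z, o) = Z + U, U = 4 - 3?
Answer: -134595/32 ≈ -4206.1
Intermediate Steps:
U = 1
B(Z, o) = 1 + Z (B(Z, o) = Z + 1 = 1 + Z)
K(S) = S + S**2 (K(S) = S**2 + S = S + S**2)
c(L) = 36 (c(L) = (2*(1 + 2))**2 = (2*3)**2 = 6**2 = 36)
(-118 - 149/(-128))*c(B(n, 5)) = (-118 - 149/(-128))*36 = (-118 - 149*(-1/128))*36 = (-118 + 149/128)*36 = -14955/128*36 = -134595/32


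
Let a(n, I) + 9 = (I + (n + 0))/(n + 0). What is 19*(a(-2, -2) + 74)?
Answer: 1273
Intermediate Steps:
a(n, I) = -9 + (I + n)/n (a(n, I) = -9 + (I + (n + 0))/(n + 0) = -9 + (I + n)/n)
19*(a(-2, -2) + 74) = 19*((-8 - 2/(-2)) + 74) = 19*((-8 - 2*(-½)) + 74) = 19*((-8 + 1) + 74) = 19*(-7 + 74) = 19*67 = 1273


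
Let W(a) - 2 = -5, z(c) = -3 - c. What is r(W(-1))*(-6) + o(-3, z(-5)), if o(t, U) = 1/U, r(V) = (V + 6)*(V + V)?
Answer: 217/2 ≈ 108.50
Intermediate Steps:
W(a) = -3 (W(a) = 2 - 5 = -3)
r(V) = 2*V*(6 + V) (r(V) = (6 + V)*(2*V) = 2*V*(6 + V))
r(W(-1))*(-6) + o(-3, z(-5)) = (2*(-3)*(6 - 3))*(-6) + 1/(-3 - 1*(-5)) = (2*(-3)*3)*(-6) + 1/(-3 + 5) = -18*(-6) + 1/2 = 108 + ½ = 217/2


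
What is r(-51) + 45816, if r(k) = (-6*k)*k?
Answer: 30210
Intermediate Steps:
r(k) = -6*k**2
r(-51) + 45816 = -6*(-51)**2 + 45816 = -6*2601 + 45816 = -15606 + 45816 = 30210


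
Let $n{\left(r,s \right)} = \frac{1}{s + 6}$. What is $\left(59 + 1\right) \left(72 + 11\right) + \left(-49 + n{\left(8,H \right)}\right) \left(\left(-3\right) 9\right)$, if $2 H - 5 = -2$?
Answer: $\frac{31497}{5} \approx 6299.4$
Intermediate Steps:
$H = \frac{3}{2}$ ($H = \frac{5}{2} + \frac{1}{2} \left(-2\right) = \frac{5}{2} - 1 = \frac{3}{2} \approx 1.5$)
$n{\left(r,s \right)} = \frac{1}{6 + s}$
$\left(59 + 1\right) \left(72 + 11\right) + \left(-49 + n{\left(8,H \right)}\right) \left(\left(-3\right) 9\right) = \left(59 + 1\right) \left(72 + 11\right) + \left(-49 + \frac{1}{6 + \frac{3}{2}}\right) \left(\left(-3\right) 9\right) = 60 \cdot 83 + \left(-49 + \frac{1}{\frac{15}{2}}\right) \left(-27\right) = 4980 + \left(-49 + \frac{2}{15}\right) \left(-27\right) = 4980 - - \frac{6597}{5} = 4980 + \frac{6597}{5} = \frac{31497}{5}$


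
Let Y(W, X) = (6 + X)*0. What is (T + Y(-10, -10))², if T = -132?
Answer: 17424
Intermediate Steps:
Y(W, X) = 0
(T + Y(-10, -10))² = (-132 + 0)² = (-132)² = 17424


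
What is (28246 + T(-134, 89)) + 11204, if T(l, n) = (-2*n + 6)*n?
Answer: 24142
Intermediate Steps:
T(l, n) = n*(6 - 2*n) (T(l, n) = (6 - 2*n)*n = n*(6 - 2*n))
(28246 + T(-134, 89)) + 11204 = (28246 + 2*89*(3 - 1*89)) + 11204 = (28246 + 2*89*(3 - 89)) + 11204 = (28246 + 2*89*(-86)) + 11204 = (28246 - 15308) + 11204 = 12938 + 11204 = 24142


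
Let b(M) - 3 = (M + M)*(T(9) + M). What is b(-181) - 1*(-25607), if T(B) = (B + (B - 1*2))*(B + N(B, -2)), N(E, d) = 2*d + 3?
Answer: 44796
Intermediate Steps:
N(E, d) = 3 + 2*d
T(B) = (-1 + B)*(-2 + 2*B) (T(B) = (B + (B - 1*2))*(B + (3 + 2*(-2))) = (B + (B - 2))*(B + (3 - 4)) = (B + (-2 + B))*(B - 1) = (-2 + 2*B)*(-1 + B) = (-1 + B)*(-2 + 2*B))
b(M) = 3 + 2*M*(128 + M) (b(M) = 3 + (M + M)*((2 - 4*9 + 2*9²) + M) = 3 + (2*M)*((2 - 36 + 2*81) + M) = 3 + (2*M)*((2 - 36 + 162) + M) = 3 + (2*M)*(128 + M) = 3 + 2*M*(128 + M))
b(-181) - 1*(-25607) = (3 + 2*(-181)² + 256*(-181)) - 1*(-25607) = (3 + 2*32761 - 46336) + 25607 = (3 + 65522 - 46336) + 25607 = 19189 + 25607 = 44796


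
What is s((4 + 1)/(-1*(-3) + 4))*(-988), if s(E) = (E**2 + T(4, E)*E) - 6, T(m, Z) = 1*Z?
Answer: 241072/49 ≈ 4919.8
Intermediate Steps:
T(m, Z) = Z
s(E) = -6 + 2*E**2 (s(E) = (E**2 + E*E) - 6 = (E**2 + E**2) - 6 = 2*E**2 - 6 = -6 + 2*E**2)
s((4 + 1)/(-1*(-3) + 4))*(-988) = (-6 + 2*((4 + 1)/(-1*(-3) + 4))**2)*(-988) = (-6 + 2*(5/(3 + 4))**2)*(-988) = (-6 + 2*(5/7)**2)*(-988) = (-6 + 2*(25/49))*(-988) = (-6 + 50/49)*(-988) = -244/49*(-988) = 241072/49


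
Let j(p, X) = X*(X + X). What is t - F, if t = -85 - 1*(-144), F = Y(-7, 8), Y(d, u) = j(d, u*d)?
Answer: -6213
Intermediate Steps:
j(p, X) = 2*X**2 (j(p, X) = X*(2*X) = 2*X**2)
Y(d, u) = 2*d**2*u**2 (Y(d, u) = 2*(u*d)**2 = 2*(d*u)**2 = 2*(d**2*u**2) = 2*d**2*u**2)
F = 6272 (F = 2*(-7)**2*8**2 = 2*49*64 = 6272)
t = 59 (t = -85 + 144 = 59)
t - F = 59 - 1*6272 = 59 - 6272 = -6213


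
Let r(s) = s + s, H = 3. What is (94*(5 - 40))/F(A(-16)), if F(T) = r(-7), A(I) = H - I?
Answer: 235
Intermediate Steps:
r(s) = 2*s
A(I) = 3 - I
F(T) = -14 (F(T) = 2*(-7) = -14)
(94*(5 - 40))/F(A(-16)) = (94*(5 - 40))/(-14) = (94*(-35))*(-1/14) = -3290*(-1/14) = 235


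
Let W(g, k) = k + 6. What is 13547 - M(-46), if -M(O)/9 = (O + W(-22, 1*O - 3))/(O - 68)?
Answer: 515053/38 ≈ 13554.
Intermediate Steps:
W(g, k) = 6 + k
M(O) = -9*(3 + 2*O)/(-68 + O) (M(O) = -9*(O + (6 + (1*O - 3)))/(O - 68) = -9*(O + (6 + (O - 3)))/(-68 + O) = -9*(O + (6 + (-3 + O)))/(-68 + O) = -9*(O + (3 + O))/(-68 + O) = -9*(3 + 2*O)/(-68 + O))
13547 - M(-46) = 13547 - 9*(-3 - 2*(-46))/(-68 - 46) = 13547 - 9*(-3 + 92)/(-114) = 13547 - 9*(-1)*89/114 = 13547 - 1*(-267/38) = 13547 + 267/38 = 515053/38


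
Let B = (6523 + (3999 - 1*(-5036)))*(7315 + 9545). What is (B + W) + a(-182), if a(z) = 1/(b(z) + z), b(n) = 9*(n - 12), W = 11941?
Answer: 505752614887/1928 ≈ 2.6232e+8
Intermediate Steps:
b(n) = -108 + 9*n (b(n) = 9*(-12 + n) = -108 + 9*n)
a(z) = 1/(-108 + 10*z) (a(z) = 1/((-108 + 9*z) + z) = 1/(-108 + 10*z))
B = 262307880 (B = (6523 + (3999 + 5036))*16860 = (6523 + 9035)*16860 = 15558*16860 = 262307880)
(B + W) + a(-182) = (262307880 + 11941) + 1/(2*(-54 + 5*(-182))) = 262319821 + 1/(2*(-54 - 910)) = 262319821 + (1/2)/(-964) = 262319821 + (1/2)*(-1/964) = 262319821 - 1/1928 = 505752614887/1928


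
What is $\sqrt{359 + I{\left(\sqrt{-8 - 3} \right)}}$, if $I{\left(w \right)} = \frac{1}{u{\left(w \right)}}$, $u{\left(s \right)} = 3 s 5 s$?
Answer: $\frac{\sqrt{9773610}}{165} \approx 18.947$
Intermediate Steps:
$u{\left(s \right)} = 15 s^{2}$ ($u{\left(s \right)} = 3 \cdot 5 s s = 15 s s = 15 s^{2}$)
$I{\left(w \right)} = \frac{1}{15 w^{2}}$
$\sqrt{359 + I{\left(\sqrt{-8 - 3} \right)}} = \sqrt{359 + \frac{1}{15 \left(-8 - 3\right)}} = \sqrt{359 + \frac{1}{15 \left(-11\right)}} = \sqrt{359 + \frac{1}{15} \left(- \frac{1}{11}\right)} = \sqrt{359 - \frac{1}{165}} = \sqrt{\frac{59234}{165}} = \frac{\sqrt{9773610}}{165}$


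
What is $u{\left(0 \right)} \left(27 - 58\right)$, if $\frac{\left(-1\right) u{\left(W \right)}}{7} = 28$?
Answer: $6076$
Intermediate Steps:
$u{\left(W \right)} = -196$ ($u{\left(W \right)} = \left(-7\right) 28 = -196$)
$u{\left(0 \right)} \left(27 - 58\right) = - 196 \left(27 - 58\right) = \left(-196\right) \left(-31\right) = 6076$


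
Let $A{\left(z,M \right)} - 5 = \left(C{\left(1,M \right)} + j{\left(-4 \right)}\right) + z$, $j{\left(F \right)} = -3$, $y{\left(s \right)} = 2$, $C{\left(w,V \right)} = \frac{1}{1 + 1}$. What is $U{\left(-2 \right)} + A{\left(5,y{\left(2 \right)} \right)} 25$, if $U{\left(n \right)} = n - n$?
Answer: $\frac{375}{2} \approx 187.5$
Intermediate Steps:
$U{\left(n \right)} = 0$
$C{\left(w,V \right)} = \frac{1}{2}$
$A{\left(z,M \right)} = \frac{5}{2} + z$ ($A{\left(z,M \right)} = 5 + \left(\left(\frac{1}{2} - 3\right) + z\right) = 5 + \left(- \frac{5}{2} + z\right) = \frac{5}{2} + z$)
$U{\left(-2 \right)} + A{\left(5,y{\left(2 \right)} \right)} 25 = 0 + \left(\frac{5}{2} + 5\right) 25 = 0 + \frac{15}{2} \cdot 25 = 0 + \frac{375}{2} = \frac{375}{2}$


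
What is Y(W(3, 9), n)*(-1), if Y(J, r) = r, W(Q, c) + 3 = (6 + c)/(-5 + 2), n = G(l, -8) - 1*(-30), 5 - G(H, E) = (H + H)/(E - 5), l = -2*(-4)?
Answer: -471/13 ≈ -36.231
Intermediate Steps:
l = 8
G(H, E) = 5 - 2*H/(-5 + E) (G(H, E) = 5 - (H + H)/(E - 5) = 5 - 2*H/(-5 + E))
n = 471/13 (n = (-25 - 2*8 + 5*(-8))/(-5 - 8) - 1*(-30) = (-25 - 16 - 40)/(-13) + 30 = -1/13*(-81) + 30 = 81/13 + 30 = 471/13 ≈ 36.231)
W(Q, c) = -5 - c/3 (W(Q, c) = -3 + (6 + c)/(-5 + 2) = -3 + (6 + c)/(-3) = -3 + (6 + c)*(-⅓) = -3 + (-2 - c/3) = -5 - c/3)
Y(W(3, 9), n)*(-1) = (471/13)*(-1) = -471/13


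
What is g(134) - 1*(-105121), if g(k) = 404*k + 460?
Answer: 159717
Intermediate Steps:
g(k) = 460 + 404*k
g(134) - 1*(-105121) = (460 + 404*134) - 1*(-105121) = (460 + 54136) + 105121 = 54596 + 105121 = 159717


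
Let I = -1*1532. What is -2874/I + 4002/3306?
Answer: 44921/14554 ≈ 3.0865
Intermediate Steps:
I = -1532
-2874/I + 4002/3306 = -2874/(-1532) + 4002/3306 = -2874*(-1/1532) + 4002*(1/3306) = 1437/766 + 23/19 = 44921/14554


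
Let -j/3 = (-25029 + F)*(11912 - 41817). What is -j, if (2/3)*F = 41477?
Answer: -6672373695/2 ≈ -3.3362e+9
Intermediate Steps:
F = 124431/2 (F = (3/2)*41477 = 124431/2 ≈ 62216.)
j = 6672373695/2 (j = -3*(-25029 + 124431/2)*(11912 - 41817) = -223119*(-29905)/2 = -3*(-2224124565/2) = 6672373695/2 ≈ 3.3362e+9)
-j = -1*6672373695/2 = -6672373695/2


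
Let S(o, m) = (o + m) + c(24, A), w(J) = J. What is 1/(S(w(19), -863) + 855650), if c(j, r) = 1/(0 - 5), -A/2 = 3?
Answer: 5/4274029 ≈ 1.1699e-6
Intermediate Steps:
A = -6 (A = -2*3 = -6)
c(j, r) = -1/5 (c(j, r) = 1/(-5) = -1/5)
S(o, m) = -1/5 + m + o (S(o, m) = (o + m) - 1/5 = (m + o) - 1/5 = -1/5 + m + o)
1/(S(w(19), -863) + 855650) = 1/((-1/5 - 863 + 19) + 855650) = 1/(-4221/5 + 855650) = 1/(4274029/5) = 5/4274029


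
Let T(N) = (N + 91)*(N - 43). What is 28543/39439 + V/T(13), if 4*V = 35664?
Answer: -21881997/10254140 ≈ -2.1340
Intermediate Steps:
V = 8916 (V = (1/4)*35664 = 8916)
T(N) = (-43 + N)*(91 + N) (T(N) = (91 + N)*(-43 + N) = (-43 + N)*(91 + N))
28543/39439 + V/T(13) = 28543/39439 + 8916/(-3913 + 13**2 + 48*13) = 28543*(1/39439) + 8916/(-3913 + 169 + 624) = 28543/39439 + 8916/(-3120) = 28543/39439 + 8916*(-1/3120) = 28543/39439 - 743/260 = -21881997/10254140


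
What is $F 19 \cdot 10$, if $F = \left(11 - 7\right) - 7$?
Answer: $-570$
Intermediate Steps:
$F = -3$ ($F = 4 - 7 = -3$)
$F 19 \cdot 10 = \left(-3\right) 19 \cdot 10 = \left(-57\right) 10 = -570$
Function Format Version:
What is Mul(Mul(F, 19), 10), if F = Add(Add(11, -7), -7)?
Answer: -570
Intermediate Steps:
F = -3 (F = Add(4, -7) = -3)
Mul(Mul(F, 19), 10) = Mul(Mul(-3, 19), 10) = Mul(-57, 10) = -570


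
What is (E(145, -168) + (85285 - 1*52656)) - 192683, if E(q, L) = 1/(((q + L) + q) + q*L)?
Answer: -3879388853/24238 ≈ -1.6005e+5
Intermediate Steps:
E(q, L) = 1/(L + 2*q + L*q) (E(q, L) = 1/(((L + q) + q) + L*q) = 1/((L + 2*q) + L*q) = 1/(L + 2*q + L*q))
(E(145, -168) + (85285 - 1*52656)) - 192683 = (1/(-168 + 2*145 - 168*145) + (85285 - 1*52656)) - 192683 = (1/(-168 + 290 - 24360) + (85285 - 52656)) - 192683 = (1/(-24238) + 32629) - 192683 = (-1/24238 + 32629) - 192683 = 790861701/24238 - 192683 = -3879388853/24238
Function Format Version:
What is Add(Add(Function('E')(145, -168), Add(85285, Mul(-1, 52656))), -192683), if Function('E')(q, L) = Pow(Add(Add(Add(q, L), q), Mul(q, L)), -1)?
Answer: Rational(-3879388853, 24238) ≈ -1.6005e+5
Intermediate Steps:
Function('E')(q, L) = Pow(Add(L, Mul(2, q), Mul(L, q)), -1) (Function('E')(q, L) = Pow(Add(Add(Add(L, q), q), Mul(L, q)), -1) = Pow(Add(Add(L, Mul(2, q)), Mul(L, q)), -1) = Pow(Add(L, Mul(2, q), Mul(L, q)), -1))
Add(Add(Function('E')(145, -168), Add(85285, Mul(-1, 52656))), -192683) = Add(Add(Pow(Add(-168, Mul(2, 145), Mul(-168, 145)), -1), Add(85285, Mul(-1, 52656))), -192683) = Add(Add(Pow(Add(-168, 290, -24360), -1), Add(85285, -52656)), -192683) = Add(Add(Pow(-24238, -1), 32629), -192683) = Add(Add(Rational(-1, 24238), 32629), -192683) = Add(Rational(790861701, 24238), -192683) = Rational(-3879388853, 24238)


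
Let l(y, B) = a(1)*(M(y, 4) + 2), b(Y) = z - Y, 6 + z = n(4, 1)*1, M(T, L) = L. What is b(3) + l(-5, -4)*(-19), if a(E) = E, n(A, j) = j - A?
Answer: -126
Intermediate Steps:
z = -9 (z = -6 + (1 - 1*4)*1 = -6 + (1 - 4)*1 = -6 - 3*1 = -6 - 3 = -9)
b(Y) = -9 - Y
l(y, B) = 6 (l(y, B) = 1*(4 + 2) = 1*6 = 6)
b(3) + l(-5, -4)*(-19) = (-9 - 1*3) + 6*(-19) = (-9 - 3) - 114 = -12 - 114 = -126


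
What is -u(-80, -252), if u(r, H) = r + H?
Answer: 332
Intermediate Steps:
u(r, H) = H + r
-u(-80, -252) = -(-252 - 80) = -1*(-332) = 332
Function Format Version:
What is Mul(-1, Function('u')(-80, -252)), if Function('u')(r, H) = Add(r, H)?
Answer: 332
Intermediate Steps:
Function('u')(r, H) = Add(H, r)
Mul(-1, Function('u')(-80, -252)) = Mul(-1, Add(-252, -80)) = Mul(-1, -332) = 332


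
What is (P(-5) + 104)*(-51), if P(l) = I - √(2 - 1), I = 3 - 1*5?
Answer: -5151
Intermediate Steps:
I = -2 (I = 3 - 5 = -2)
P(l) = -3 (P(l) = -2 - √(2 - 1) = -2 - √1 = -2 - 1*1 = -2 - 1 = -3)
(P(-5) + 104)*(-51) = (-3 + 104)*(-51) = 101*(-51) = -5151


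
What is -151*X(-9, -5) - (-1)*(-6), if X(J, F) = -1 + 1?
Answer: -6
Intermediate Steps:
X(J, F) = 0
-151*X(-9, -5) - (-1)*(-6) = -151*0 - (-1)*(-6) = 0 - 1*6 = 0 - 6 = -6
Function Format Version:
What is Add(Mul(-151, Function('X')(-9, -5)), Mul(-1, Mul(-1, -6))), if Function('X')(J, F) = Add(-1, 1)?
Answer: -6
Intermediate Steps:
Function('X')(J, F) = 0
Add(Mul(-151, Function('X')(-9, -5)), Mul(-1, Mul(-1, -6))) = Add(Mul(-151, 0), Mul(-1, Mul(-1, -6))) = Add(0, Mul(-1, 6)) = Add(0, -6) = -6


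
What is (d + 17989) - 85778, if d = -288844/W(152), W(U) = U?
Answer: -2648193/38 ≈ -69689.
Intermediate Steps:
d = -72211/38 (d = -288844/152 = -288844*1/152 = -72211/38 ≈ -1900.3)
(d + 17989) - 85778 = (-72211/38 + 17989) - 85778 = 611371/38 - 85778 = -2648193/38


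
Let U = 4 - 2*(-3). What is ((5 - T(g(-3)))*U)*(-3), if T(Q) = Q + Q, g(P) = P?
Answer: -330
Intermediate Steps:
T(Q) = 2*Q
U = 10 (U = 4 + 6 = 10)
((5 - T(g(-3)))*U)*(-3) = ((5 - 2*(-3))*10)*(-3) = ((5 - 1*(-6))*10)*(-3) = ((5 + 6)*10)*(-3) = (11*10)*(-3) = 110*(-3) = -330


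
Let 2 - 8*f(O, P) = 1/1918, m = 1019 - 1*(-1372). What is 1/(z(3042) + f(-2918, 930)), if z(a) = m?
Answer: 15344/36691339 ≈ 0.00041819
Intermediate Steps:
m = 2391 (m = 1019 + 1372 = 2391)
f(O, P) = 3835/15344 (f(O, P) = ¼ - ⅛/1918 = ¼ - ⅛*1/1918 = ¼ - 1/15344 = 3835/15344)
z(a) = 2391
1/(z(3042) + f(-2918, 930)) = 1/(2391 + 3835/15344) = 1/(36691339/15344) = 15344/36691339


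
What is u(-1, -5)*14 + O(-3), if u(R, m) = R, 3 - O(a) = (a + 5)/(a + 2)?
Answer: -9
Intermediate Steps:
O(a) = 3 - (5 + a)/(2 + a) (O(a) = 3 - (a + 5)/(a + 2) = 3 - (5 + a)/(2 + a))
u(-1, -5)*14 + O(-3) = -1*14 + (1 + 2*(-3))/(2 - 3) = -14 + (1 - 6)/(-1) = -14 - 1*(-5) = -14 + 5 = -9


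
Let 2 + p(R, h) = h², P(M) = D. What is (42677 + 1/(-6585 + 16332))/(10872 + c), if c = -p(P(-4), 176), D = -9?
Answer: -207986360/97967097 ≈ -2.1230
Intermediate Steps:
P(M) = -9
p(R, h) = -2 + h²
c = -30974 (c = -(-2 + 176²) = -(-2 + 30976) = -1*30974 = -30974)
(42677 + 1/(-6585 + 16332))/(10872 + c) = (42677 + 1/(-6585 + 16332))/(10872 - 30974) = (42677 + 1/9747)/(-20102) = (42677 + 1/9747)*(-1/20102) = (415972720/9747)*(-1/20102) = -207986360/97967097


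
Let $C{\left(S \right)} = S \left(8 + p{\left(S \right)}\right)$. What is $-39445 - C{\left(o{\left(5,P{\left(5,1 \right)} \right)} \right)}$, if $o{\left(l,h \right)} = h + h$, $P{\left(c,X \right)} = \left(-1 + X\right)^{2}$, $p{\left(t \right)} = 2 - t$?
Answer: $-39445$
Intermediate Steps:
$o{\left(l,h \right)} = 2 h$
$C{\left(S \right)} = S \left(10 - S\right)$ ($C{\left(S \right)} = S \left(8 - \left(-2 + S\right)\right) = S \left(10 - S\right)$)
$-39445 - C{\left(o{\left(5,P{\left(5,1 \right)} \right)} \right)} = -39445 - 2 \left(-1 + 1\right)^{2} \left(10 - 2 \left(-1 + 1\right)^{2}\right) = -39445 - 2 \cdot 0^{2} \left(10 - 2 \cdot 0^{2}\right) = -39445 - 2 \cdot 0 \left(10 - 2 \cdot 0\right) = -39445 - 0 \left(10 - 0\right) = -39445 - 0 \left(10 + 0\right) = -39445 - 0 \cdot 10 = -39445 - 0 = -39445 + 0 = -39445$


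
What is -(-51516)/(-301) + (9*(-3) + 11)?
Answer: -56332/301 ≈ -187.15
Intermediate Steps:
-(-51516)/(-301) + (9*(-3) + 11) = -(-51516)*(-1)/301 + (-27 + 11) = -162*318/301 - 16 = -51516/301 - 16 = -56332/301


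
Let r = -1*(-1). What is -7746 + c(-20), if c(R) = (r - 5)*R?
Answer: -7666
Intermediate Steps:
r = 1
c(R) = -4*R (c(R) = (1 - 5)*R = -4*R)
-7746 + c(-20) = -7746 - 4*(-20) = -7746 + 80 = -7666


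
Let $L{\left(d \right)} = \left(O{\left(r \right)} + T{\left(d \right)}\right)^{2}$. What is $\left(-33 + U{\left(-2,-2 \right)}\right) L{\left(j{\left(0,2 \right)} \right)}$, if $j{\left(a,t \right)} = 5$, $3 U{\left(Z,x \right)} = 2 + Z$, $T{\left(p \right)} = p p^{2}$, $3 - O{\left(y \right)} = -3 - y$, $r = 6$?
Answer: $-619377$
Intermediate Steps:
$O{\left(y \right)} = 6 + y$ ($O{\left(y \right)} = 3 - \left(-3 - y\right) = 3 + \left(3 + y\right) = 6 + y$)
$T{\left(p \right)} = p^{3}$
$U{\left(Z,x \right)} = \frac{2}{3} + \frac{Z}{3}$ ($U{\left(Z,x \right)} = \frac{2 + Z}{3} = \frac{2}{3} + \frac{Z}{3}$)
$L{\left(d \right)} = \left(12 + d^{3}\right)^{2}$ ($L{\left(d \right)} = \left(\left(6 + 6\right) + d^{3}\right)^{2} = \left(12 + d^{3}\right)^{2}$)
$\left(-33 + U{\left(-2,-2 \right)}\right) L{\left(j{\left(0,2 \right)} \right)} = \left(-33 + \left(\frac{2}{3} + \frac{1}{3} \left(-2\right)\right)\right) \left(12 + 5^{3}\right)^{2} = \left(-33 + \left(\frac{2}{3} - \frac{2}{3}\right)\right) \left(12 + 125\right)^{2} = \left(-33 + 0\right) 137^{2} = \left(-33\right) 18769 = -619377$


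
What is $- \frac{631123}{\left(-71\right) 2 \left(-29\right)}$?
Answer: $- \frac{631123}{4118} \approx -153.26$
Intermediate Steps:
$- \frac{631123}{\left(-71\right) 2 \left(-29\right)} = - \frac{631123}{\left(-142\right) \left(-29\right)} = - \frac{631123}{4118}$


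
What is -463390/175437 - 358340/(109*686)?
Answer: -48757809220/6559063119 ≈ -7.4337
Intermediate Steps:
-463390/175437 - 358340/(109*686) = -463390*1/175437 - 358340/74774 = -463390/175437 - 358340*1/74774 = -463390/175437 - 179170/37387 = -48757809220/6559063119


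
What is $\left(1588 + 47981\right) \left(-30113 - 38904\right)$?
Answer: $-3421103673$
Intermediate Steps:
$\left(1588 + 47981\right) \left(-30113 - 38904\right) = 49569 \left(-30113 - 38904\right) = 49569 \left(-69017\right) = -3421103673$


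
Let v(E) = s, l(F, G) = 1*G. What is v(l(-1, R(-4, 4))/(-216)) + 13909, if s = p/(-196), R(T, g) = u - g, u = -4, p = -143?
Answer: 2726307/196 ≈ 13910.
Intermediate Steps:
R(T, g) = -4 - g
l(F, G) = G
s = 143/196 (s = -143/(-196) = -143*(-1/196) = 143/196 ≈ 0.72959)
v(E) = 143/196
v(l(-1, R(-4, 4))/(-216)) + 13909 = 143/196 + 13909 = 2726307/196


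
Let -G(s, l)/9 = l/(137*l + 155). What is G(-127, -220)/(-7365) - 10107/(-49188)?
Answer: 16534240529/80464107820 ≈ 0.20549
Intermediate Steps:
G(s, l) = -9*l/(155 + 137*l) (G(s, l) = -9*l/(137*l + 155) = -9*l/(155 + 137*l))
G(-127, -220)/(-7365) - 10107/(-49188) = -9*(-220)/(155 + 137*(-220))/(-7365) - 10107/(-49188) = -9*(-220)/(155 - 30140)*(-1/7365) - 10107*(-1/49188) = -9*(-220)/(-29985)*(-1/7365) + 3369/16396 = -9*(-220)*(-1/29985)*(-1/7365) + 3369/16396 = -132/1999*(-1/7365) + 3369/16396 = 44/4907545 + 3369/16396 = 16534240529/80464107820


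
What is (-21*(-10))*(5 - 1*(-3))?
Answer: 1680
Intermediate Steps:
(-21*(-10))*(5 - 1*(-3)) = 210*(5 + 3) = 210*8 = 1680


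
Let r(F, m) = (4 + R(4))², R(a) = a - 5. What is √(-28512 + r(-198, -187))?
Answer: 3*I*√3167 ≈ 168.83*I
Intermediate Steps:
R(a) = -5 + a
r(F, m) = 9 (r(F, m) = (4 + (-5 + 4))² = (4 - 1)² = 3² = 9)
√(-28512 + r(-198, -187)) = √(-28512 + 9) = √(-28503) = 3*I*√3167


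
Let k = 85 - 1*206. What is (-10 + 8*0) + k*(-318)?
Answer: 38468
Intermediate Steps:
k = -121 (k = 85 - 206 = -121)
(-10 + 8*0) + k*(-318) = (-10 + 8*0) - 121*(-318) = (-10 + 0) + 38478 = -10 + 38478 = 38468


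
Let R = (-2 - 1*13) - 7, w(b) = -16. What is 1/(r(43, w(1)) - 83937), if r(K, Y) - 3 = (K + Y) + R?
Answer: -1/83929 ≈ -1.1915e-5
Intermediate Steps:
R = -22 (R = (-2 - 13) - 7 = -15 - 7 = -22)
r(K, Y) = -19 + K + Y (r(K, Y) = 3 + ((K + Y) - 22) = 3 + (-22 + K + Y) = -19 + K + Y)
1/(r(43, w(1)) - 83937) = 1/((-19 + 43 - 16) - 83937) = 1/(8 - 83937) = 1/(-83929) = -1/83929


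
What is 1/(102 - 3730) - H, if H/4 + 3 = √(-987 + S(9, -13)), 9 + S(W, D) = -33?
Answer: 43535/3628 - 28*I*√21 ≈ 12.0 - 128.31*I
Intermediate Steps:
S(W, D) = -42 (S(W, D) = -9 - 33 = -42)
H = -12 + 28*I*√21 (H = -12 + 4*√(-987 - 42) = -12 + 4*√(-1029) = -12 + 4*(7*I*√21) = -12 + 28*I*√21 ≈ -12.0 + 128.31*I)
1/(102 - 3730) - H = 1/(102 - 3730) - (-12 + 28*I*√21) = 1/(-3628) + (12 - 28*I*√21) = -1/3628 + (12 - 28*I*√21) = 43535/3628 - 28*I*√21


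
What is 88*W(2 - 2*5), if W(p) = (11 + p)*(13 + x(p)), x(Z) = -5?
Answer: 2112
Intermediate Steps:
W(p) = 88 + 8*p (W(p) = (11 + p)*(13 - 5) = (11 + p)*8 = 88 + 8*p)
88*W(2 - 2*5) = 88*(88 + 8*(2 - 2*5)) = 88*(88 + 8*(2 - 10)) = 88*(88 + 8*(-8)) = 88*(88 - 64) = 88*24 = 2112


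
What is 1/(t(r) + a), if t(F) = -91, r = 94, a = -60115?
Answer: -1/60206 ≈ -1.6610e-5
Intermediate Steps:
1/(t(r) + a) = 1/(-91 - 60115) = 1/(-60206) = -1/60206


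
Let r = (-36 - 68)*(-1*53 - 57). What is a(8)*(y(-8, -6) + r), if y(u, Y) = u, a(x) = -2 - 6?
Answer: -91456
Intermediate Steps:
a(x) = -8
r = 11440 (r = -104*(-53 - 57) = -104*(-110) = 11440)
a(8)*(y(-8, -6) + r) = -8*(-8 + 11440) = -8*11432 = -91456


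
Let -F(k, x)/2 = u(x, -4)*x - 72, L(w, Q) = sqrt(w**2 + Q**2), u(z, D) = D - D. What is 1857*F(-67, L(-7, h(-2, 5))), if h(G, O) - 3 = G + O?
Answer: 267408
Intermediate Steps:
h(G, O) = 3 + G + O (h(G, O) = 3 + (G + O) = 3 + G + O)
u(z, D) = 0
L(w, Q) = sqrt(Q**2 + w**2)
F(k, x) = 144 (F(k, x) = -2*(0*x - 72) = -2*(0 - 72) = -2*(-72) = 144)
1857*F(-67, L(-7, h(-2, 5))) = 1857*144 = 267408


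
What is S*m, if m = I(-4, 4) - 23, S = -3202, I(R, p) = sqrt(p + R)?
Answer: 73646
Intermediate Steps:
I(R, p) = sqrt(R + p)
m = -23 (m = sqrt(-4 + 4) - 23 = sqrt(0) - 23 = 0 - 23 = -23)
S*m = -3202*(-23) = 73646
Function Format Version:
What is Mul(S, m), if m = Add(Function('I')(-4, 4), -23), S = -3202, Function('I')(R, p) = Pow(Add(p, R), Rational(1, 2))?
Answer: 73646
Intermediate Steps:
Function('I')(R, p) = Pow(Add(R, p), Rational(1, 2))
m = -23 (m = Add(Pow(Add(-4, 4), Rational(1, 2)), -23) = Add(Pow(0, Rational(1, 2)), -23) = Add(0, -23) = -23)
Mul(S, m) = Mul(-3202, -23) = 73646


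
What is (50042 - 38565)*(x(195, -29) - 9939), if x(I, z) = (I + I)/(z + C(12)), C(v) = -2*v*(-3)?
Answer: -4900529799/43 ≈ -1.1397e+8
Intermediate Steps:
C(v) = 6*v
x(I, z) = 2*I/(72 + z) (x(I, z) = (I + I)/(z + 6*12) = (2*I)/(z + 72) = (2*I)/(72 + z) = 2*I/(72 + z))
(50042 - 38565)*(x(195, -29) - 9939) = (50042 - 38565)*(2*195/(72 - 29) - 9939) = 11477*(2*195/43 - 9939) = 11477*(2*195*(1/43) - 9939) = 11477*(390/43 - 9939) = 11477*(-426987/43) = -4900529799/43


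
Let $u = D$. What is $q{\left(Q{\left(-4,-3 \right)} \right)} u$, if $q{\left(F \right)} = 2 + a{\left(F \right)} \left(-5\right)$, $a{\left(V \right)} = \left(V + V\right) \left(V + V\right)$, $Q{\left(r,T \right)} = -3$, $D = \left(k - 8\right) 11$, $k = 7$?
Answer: $1958$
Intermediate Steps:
$D = -11$ ($D = \left(7 - 8\right) 11 = \left(-1\right) 11 = -11$)
$a{\left(V \right)} = 4 V^{2}$ ($a{\left(V \right)} = 2 V 2 V = 4 V^{2}$)
$q{\left(F \right)} = 2 - 20 F^{2}$ ($q{\left(F \right)} = 2 + 4 F^{2} \left(-5\right) = 2 - 20 F^{2}$)
$u = -11$
$q{\left(Q{\left(-4,-3 \right)} \right)} u = \left(2 - 20 \left(-3\right)^{2}\right) \left(-11\right) = \left(2 - 180\right) \left(-11\right) = \left(-178\right) \left(-11\right) = 1958$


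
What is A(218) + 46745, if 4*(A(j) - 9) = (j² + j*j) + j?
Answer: 141141/2 ≈ 70571.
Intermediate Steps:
A(j) = 9 + j²/2 + j/4 (A(j) = 9 + ((j² + j*j) + j)/4 = 9 + ((j² + j²) + j)/4 = 9 + (2*j² + j)/4 = 9 + (j + 2*j²)/4 = 9 + (j²/2 + j/4) = 9 + j²/2 + j/4)
A(218) + 46745 = (9 + (½)*218² + (¼)*218) + 46745 = (9 + (½)*47524 + 109/2) + 46745 = (9 + 23762 + 109/2) + 46745 = 47651/2 + 46745 = 141141/2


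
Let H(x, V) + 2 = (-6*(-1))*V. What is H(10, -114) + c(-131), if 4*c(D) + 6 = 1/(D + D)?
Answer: -720501/1048 ≈ -687.50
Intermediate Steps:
c(D) = -3/2 + 1/(8*D) (c(D) = -3/2 + 1/(4*(D + D)) = -3/2 + 1/(4*((2*D))) = -3/2 + (1/(2*D))/4 = -3/2 + 1/(8*D))
H(x, V) = -2 + 6*V (H(x, V) = -2 + (-6*(-1))*V = -2 + 6*V)
H(10, -114) + c(-131) = (-2 + 6*(-114)) + (⅛)*(1 - 12*(-131))/(-131) = (-2 - 684) + (⅛)*(-1/131)*(1 + 1572) = -686 + (⅛)*(-1/131)*1573 = -686 - 1573/1048 = -720501/1048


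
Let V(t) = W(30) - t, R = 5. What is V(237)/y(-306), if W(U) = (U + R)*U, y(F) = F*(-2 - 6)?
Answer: 271/816 ≈ 0.33211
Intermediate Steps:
y(F) = -8*F (y(F) = F*(-8) = -8*F)
W(U) = U*(5 + U) (W(U) = (U + 5)*U = (5 + U)*U = U*(5 + U))
V(t) = 1050 - t (V(t) = 30*(5 + 30) - t = 30*35 - t = 1050 - t)
V(237)/y(-306) = (1050 - 1*237)/((-8*(-306))) = (1050 - 237)/2448 = 813*(1/2448) = 271/816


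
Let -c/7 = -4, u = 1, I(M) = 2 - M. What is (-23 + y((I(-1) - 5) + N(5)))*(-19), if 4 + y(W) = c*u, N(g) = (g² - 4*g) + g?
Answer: -19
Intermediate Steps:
N(g) = g² - 3*g
c = 28 (c = -7*(-4) = 28)
y(W) = 24 (y(W) = -4 + 28*1 = -4 + 28 = 24)
(-23 + y((I(-1) - 5) + N(5)))*(-19) = (-23 + 24)*(-19) = 1*(-19) = -19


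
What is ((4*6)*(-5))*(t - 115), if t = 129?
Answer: -1680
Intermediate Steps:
((4*6)*(-5))*(t - 115) = ((4*6)*(-5))*(129 - 115) = (24*(-5))*14 = -120*14 = -1680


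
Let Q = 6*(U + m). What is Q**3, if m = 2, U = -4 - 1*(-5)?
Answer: 5832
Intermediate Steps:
U = 1 (U = -4 + 5 = 1)
Q = 18 (Q = 6*(1 + 2) = 6*3 = 18)
Q**3 = 18**3 = 5832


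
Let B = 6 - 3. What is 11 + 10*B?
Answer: 41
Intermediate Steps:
B = 3
11 + 10*B = 11 + 10*3 = 11 + 30 = 41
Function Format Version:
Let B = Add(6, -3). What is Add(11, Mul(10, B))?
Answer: 41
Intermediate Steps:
B = 3
Add(11, Mul(10, B)) = Add(11, Mul(10, 3)) = Add(11, 30) = 41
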